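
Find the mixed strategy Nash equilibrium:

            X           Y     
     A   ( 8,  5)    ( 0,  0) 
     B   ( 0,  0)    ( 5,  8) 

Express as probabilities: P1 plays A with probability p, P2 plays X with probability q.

p = 0.6154, q = 0.3846

Work:
Find probabilities that make opponent indifferent:
P2 chooses q to make P1 indifferent between A and B
P1 chooses p to make P2 indifferent between X and Y
Mixed NE: P1 plays (A: 0.6154, B: 0.3846), P2 plays (X: 0.3846, Y: 0.6154)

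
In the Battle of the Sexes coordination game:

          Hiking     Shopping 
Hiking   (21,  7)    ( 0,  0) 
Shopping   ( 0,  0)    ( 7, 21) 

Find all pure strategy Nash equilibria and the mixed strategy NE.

Pure NE: (Hiking, Hiking) and (Shopping, Shopping); Mixed NE: p = 0.75, q = 0.25

Work:
Check pure NE:
(Hiking, Hiking): (21, 7) - no unilateral deviation beneficial
(Shopping, Shopping): (7, 21) - no unilateral deviation beneficial
Mixed NE: P1 plays Hiking with p = 0.75, P2 plays Hiking with q = 0.25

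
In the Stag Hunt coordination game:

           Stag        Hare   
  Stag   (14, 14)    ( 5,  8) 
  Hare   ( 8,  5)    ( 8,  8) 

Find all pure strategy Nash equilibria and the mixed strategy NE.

Pure NE: (Stag, Stag) and (Hare, Hare); Mixed NE: p = 0.3333, q = 0.3333

Work:
Check pure NE:
(Stag, Stag): (14, 14) - no unilateral deviation beneficial
(Hare, Hare): (8, 8) - no unilateral deviation beneficial
Mixed NE: P1 plays Stag with p = 0.3333, P2 plays Stag with q = 0.3333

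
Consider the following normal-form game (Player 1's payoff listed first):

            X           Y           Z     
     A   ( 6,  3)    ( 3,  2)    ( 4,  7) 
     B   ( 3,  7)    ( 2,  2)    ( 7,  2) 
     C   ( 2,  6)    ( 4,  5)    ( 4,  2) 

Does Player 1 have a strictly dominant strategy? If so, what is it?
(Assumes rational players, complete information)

No strictly dominant strategy exists for Player 1

Work:
A strategy strictly dominates another if it gives a strictly higher payoff against every opponent action. Compare each pair of P1's strategies column-by-column:
  A vs B: [6 vs 3, 3 vs 2, 4 vs 7] → A does not strictly dominate B (column Z: 4 ≤ 7)
  A vs C: [6 vs 2, 3 vs 4, 4 vs 4] → A does not strictly dominate C (column Y: 3 ≤ 4)
  B vs A: [3 vs 6, 2 vs 3, 7 vs 4] → B does not strictly dominate A (column X: 3 ≤ 6)
  B vs C: [3 vs 2, 2 vs 4, 7 vs 4] → B does not strictly dominate C (column Y: 2 ≤ 4)
  C vs A: [2 vs 6, 4 vs 3, 4 vs 4] → C does not strictly dominate A (column X: 2 ≤ 6)
  C vs B: [2 vs 3, 4 vs 2, 4 vs 7] → C does not strictly dominate B (column X: 2 ≤ 3)
No single strategy strictly dominates all others → no strictly dominant strategy.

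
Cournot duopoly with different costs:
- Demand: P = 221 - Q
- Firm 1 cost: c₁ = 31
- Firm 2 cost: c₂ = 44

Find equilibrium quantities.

q₁* = 67.67, q₂* = 54.67

Work:
Reaction: q₁ = (221 - 31 - q₂)/2
Reaction: q₂ = (221 - 44 - q₁)/2
Solve simultaneously:
q₁* = (221 - 2×31 + 44)/3 = 67.67
q₂* = (221 - 2×44 + 31)/3 = 54.67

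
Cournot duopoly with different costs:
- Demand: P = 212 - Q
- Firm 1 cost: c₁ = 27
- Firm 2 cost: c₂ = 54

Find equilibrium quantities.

q₁* = 70.67, q₂* = 43.67

Work:
Reaction: q₁ = (212 - 27 - q₂)/2
Reaction: q₂ = (212 - 54 - q₁)/2
Solve simultaneously:
q₁* = (212 - 2×27 + 54)/3 = 70.67
q₂* = (212 - 2×54 + 27)/3 = 43.67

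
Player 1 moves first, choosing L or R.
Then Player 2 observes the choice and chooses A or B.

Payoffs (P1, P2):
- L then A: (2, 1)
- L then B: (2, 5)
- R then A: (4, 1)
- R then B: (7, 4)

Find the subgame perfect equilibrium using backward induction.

P1 plays R, P2 plays B after L and B after R; Payoff (7, 4)

Work:
Backward induction:
After L: P2 chooses B → P1 gets 2
After R: P2 chooses B → P1 gets 7
P1 chooses R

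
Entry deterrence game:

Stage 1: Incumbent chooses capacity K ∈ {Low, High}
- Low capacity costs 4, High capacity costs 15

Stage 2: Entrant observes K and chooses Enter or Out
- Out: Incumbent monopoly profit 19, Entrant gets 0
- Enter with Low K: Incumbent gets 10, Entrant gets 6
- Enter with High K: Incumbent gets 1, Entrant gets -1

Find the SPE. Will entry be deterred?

SPE: (Low, Enter|Low, Out|High); Entry not deterred. Incumbent net profit = 6, Entrant gets 6

Work:
After Low K: Entrant enters (6 > 0)
After High K: Entrant stays out (-1 < 0)
Incumbent: Low → 10−4=6, High → 19−15=4
Incumbent chooses Low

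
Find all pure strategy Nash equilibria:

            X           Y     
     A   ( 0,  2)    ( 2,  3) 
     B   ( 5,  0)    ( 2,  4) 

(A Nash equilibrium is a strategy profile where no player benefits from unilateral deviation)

Nash equilibrium: (A, Y), (B, Y)

Work:
Best responses:
  P1 vs X: payoffs [0, 5] → best response B (payoff 5)
  P1 vs Y: payoffs [2, 2] → best response A/B (payoff 2)
  P2 vs A: payoffs [2, 3] → best response Y (payoff 3)
  P2 vs B: payoffs [0, 4] → best response Y (payoff 4)
Mutual best responses: (A,Y), (B,Y) → Nash equilibria.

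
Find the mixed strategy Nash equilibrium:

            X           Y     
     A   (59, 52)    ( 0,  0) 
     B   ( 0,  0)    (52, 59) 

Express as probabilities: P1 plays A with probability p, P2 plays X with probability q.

p = 0.5315, q = 0.4685

Work:
Find probabilities that make opponent indifferent:
P2 chooses q to make P1 indifferent between A and B
P1 chooses p to make P2 indifferent between X and Y
Mixed NE: P1 plays (A: 0.5315, B: 0.4685), P2 plays (X: 0.4685, Y: 0.5315)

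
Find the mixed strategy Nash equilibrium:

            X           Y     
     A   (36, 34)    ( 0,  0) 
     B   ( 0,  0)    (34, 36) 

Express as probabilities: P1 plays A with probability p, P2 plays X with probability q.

p = 0.5143, q = 0.4857

Work:
Find probabilities that make opponent indifferent:
P2 chooses q to make P1 indifferent between A and B
P1 chooses p to make P2 indifferent between X and Y
Mixed NE: P1 plays (A: 0.5143, B: 0.4857), P2 plays (X: 0.4857, Y: 0.5143)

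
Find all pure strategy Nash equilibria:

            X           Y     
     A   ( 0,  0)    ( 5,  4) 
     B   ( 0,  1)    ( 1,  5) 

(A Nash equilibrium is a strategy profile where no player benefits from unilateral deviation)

Nash equilibrium: (A, Y)

Work:
Best responses:
  P1 vs X: payoffs [0, 0] → best response A/B (payoff 0)
  P1 vs Y: payoffs [5, 1] → best response A (payoff 5)
  P2 vs A: payoffs [0, 4] → best response Y (payoff 4)
  P2 vs B: payoffs [1, 5] → best response Y (payoff 5)
Mutual best responses: (A,Y) → Nash equilibria.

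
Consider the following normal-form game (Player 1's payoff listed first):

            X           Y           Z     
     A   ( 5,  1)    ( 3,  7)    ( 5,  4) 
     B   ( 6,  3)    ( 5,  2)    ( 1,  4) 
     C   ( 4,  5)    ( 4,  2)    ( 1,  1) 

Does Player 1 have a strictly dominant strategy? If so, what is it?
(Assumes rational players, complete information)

No strictly dominant strategy exists for Player 1

Work:
A strategy strictly dominates another if it gives a strictly higher payoff against every opponent action. Compare each pair of P1's strategies column-by-column:
  A vs B: [5 vs 6, 3 vs 5, 5 vs 1] → A does not strictly dominate B (column X: 5 ≤ 6)
  A vs C: [5 vs 4, 3 vs 4, 5 vs 1] → A does not strictly dominate C (column Y: 3 ≤ 4)
  B vs A: [6 vs 5, 5 vs 3, 1 vs 5] → B does not strictly dominate A (column Z: 1 ≤ 5)
  B vs C: [6 vs 4, 5 vs 4, 1 vs 1] → B does not strictly dominate C (column Z: 1 ≤ 1)
  C vs A: [4 vs 5, 4 vs 3, 1 vs 5] → C does not strictly dominate A (column X: 4 ≤ 5)
  C vs B: [4 vs 6, 4 vs 5, 1 vs 1] → C does not strictly dominate B (column X: 4 ≤ 6)
No single strategy strictly dominates all others → no strictly dominant strategy.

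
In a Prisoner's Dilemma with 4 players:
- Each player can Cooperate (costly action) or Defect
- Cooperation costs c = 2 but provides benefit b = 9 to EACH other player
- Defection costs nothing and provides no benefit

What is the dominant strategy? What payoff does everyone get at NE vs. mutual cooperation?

Dominant: Defect; NE payoff = 0; Coop payoff = 25

Work:
Defect dominates (saves cost c = 2, benefit to others is external)
NE: All defect → everyone gets 0
If all cooperate: each receives (3)×9 - 2 = 25
Social dilemma: 25 > 0 but NE gives 0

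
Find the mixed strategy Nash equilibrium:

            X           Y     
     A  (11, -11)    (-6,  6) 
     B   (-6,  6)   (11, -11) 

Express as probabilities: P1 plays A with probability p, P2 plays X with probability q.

p = 0.5, q = 0.5

Work:
Find probabilities that make opponent indifferent:
P2 chooses q to make P1 indifferent between A and B
P1 chooses p to make P2 indifferent between X and Y
Mixed NE: P1 plays (A: 0.5, B: 0.5), P2 plays (X: 0.5, Y: 0.5)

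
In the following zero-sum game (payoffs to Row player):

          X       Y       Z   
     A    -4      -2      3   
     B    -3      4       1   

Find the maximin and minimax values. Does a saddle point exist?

Maximin = -3, Minimax = -3, Saddle: True

Work:
Row minimums: [-4, -3] → maximin = -3
Column maximums: [-3, 4, 3] → minimax = -3
Saddle point exists! Game value = -3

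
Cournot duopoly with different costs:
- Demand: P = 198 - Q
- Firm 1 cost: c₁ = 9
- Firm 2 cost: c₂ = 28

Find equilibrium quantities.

q₁* = 69.33, q₂* = 50.33

Work:
Reaction: q₁ = (198 - 9 - q₂)/2
Reaction: q₂ = (198 - 28 - q₁)/2
Solve simultaneously:
q₁* = (198 - 2×9 + 28)/3 = 69.33
q₂* = (198 - 2×28 + 9)/3 = 50.33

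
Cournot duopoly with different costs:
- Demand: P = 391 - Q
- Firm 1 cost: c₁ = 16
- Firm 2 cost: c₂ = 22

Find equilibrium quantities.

q₁* = 127.0, q₂* = 121.0

Work:
Reaction: q₁ = (391 - 16 - q₂)/2
Reaction: q₂ = (391 - 22 - q₁)/2
Solve simultaneously:
q₁* = (391 - 2×16 + 22)/3 = 127.0
q₂* = (391 - 2×22 + 16)/3 = 121.0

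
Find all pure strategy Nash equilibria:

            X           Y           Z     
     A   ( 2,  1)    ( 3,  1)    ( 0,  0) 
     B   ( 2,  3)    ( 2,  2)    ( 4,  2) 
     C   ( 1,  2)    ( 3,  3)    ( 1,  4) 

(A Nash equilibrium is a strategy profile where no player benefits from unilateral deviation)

Nash equilibrium: (A, X), (A, Y), (B, X)

Work:
Best responses:
  P1 vs X: payoffs [2, 2, 1] → best response A/B (payoff 2)
  P1 vs Y: payoffs [3, 2, 3] → best response A/C (payoff 3)
  P1 vs Z: payoffs [0, 4, 1] → best response B (payoff 4)
  P2 vs A: payoffs [1, 1, 0] → best response X/Y (payoff 1)
  P2 vs B: payoffs [3, 2, 2] → best response X (payoff 3)
  P2 vs C: payoffs [2, 3, 4] → best response Z (payoff 4)
Mutual best responses: (A,X), (A,Y), (B,X) → Nash equilibria.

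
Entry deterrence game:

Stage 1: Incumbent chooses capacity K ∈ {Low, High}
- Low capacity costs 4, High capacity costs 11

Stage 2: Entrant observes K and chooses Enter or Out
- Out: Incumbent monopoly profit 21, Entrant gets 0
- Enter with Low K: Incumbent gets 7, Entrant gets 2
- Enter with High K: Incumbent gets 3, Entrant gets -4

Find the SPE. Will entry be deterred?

SPE: (High, Enter|Low, Out|High); Entry deterred. Incumbent net profit = 10

Work:
After Low K: Entrant enters (2 > 0)
After High K: Entrant stays out (-4 < 0)
Incumbent: Low → 7−4=3, High → 21−11=10
Incumbent chooses High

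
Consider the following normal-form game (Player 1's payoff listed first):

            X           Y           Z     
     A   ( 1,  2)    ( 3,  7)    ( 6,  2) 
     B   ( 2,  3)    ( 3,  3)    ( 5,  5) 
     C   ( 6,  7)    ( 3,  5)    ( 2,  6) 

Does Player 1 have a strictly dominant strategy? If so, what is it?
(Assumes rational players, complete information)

No strictly dominant strategy exists for Player 1

Work:
A strategy strictly dominates another if it gives a strictly higher payoff against every opponent action. Compare each pair of P1's strategies column-by-column:
  A vs B: [1 vs 2, 3 vs 3, 6 vs 5] → A does not strictly dominate B (column X: 1 ≤ 2)
  A vs C: [1 vs 6, 3 vs 3, 6 vs 2] → A does not strictly dominate C (column X: 1 ≤ 6)
  B vs A: [2 vs 1, 3 vs 3, 5 vs 6] → B does not strictly dominate A (column Y: 3 ≤ 3)
  B vs C: [2 vs 6, 3 vs 3, 5 vs 2] → B does not strictly dominate C (column X: 2 ≤ 6)
  C vs A: [6 vs 1, 3 vs 3, 2 vs 6] → C does not strictly dominate A (column Y: 3 ≤ 3)
  C vs B: [6 vs 2, 3 vs 3, 2 vs 5] → C does not strictly dominate B (column Y: 3 ≤ 3)
No single strategy strictly dominates all others → no strictly dominant strategy.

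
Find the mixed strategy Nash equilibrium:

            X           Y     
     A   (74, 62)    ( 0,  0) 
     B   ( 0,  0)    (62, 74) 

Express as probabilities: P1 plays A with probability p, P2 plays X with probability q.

p = 0.5441, q = 0.4559

Work:
Find probabilities that make opponent indifferent:
P2 chooses q to make P1 indifferent between A and B
P1 chooses p to make P2 indifferent between X and Y
Mixed NE: P1 plays (A: 0.5441, B: 0.4559), P2 plays (X: 0.4559, Y: 0.5441)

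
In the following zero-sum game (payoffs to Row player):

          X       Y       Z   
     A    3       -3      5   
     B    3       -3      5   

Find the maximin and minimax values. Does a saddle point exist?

Maximin = -3, Minimax = -3, Saddle: True

Work:
Row minimums: [-3, -3] → maximin = -3
Column maximums: [3, -3, 5] → minimax = -3
Saddle point exists! Game value = -3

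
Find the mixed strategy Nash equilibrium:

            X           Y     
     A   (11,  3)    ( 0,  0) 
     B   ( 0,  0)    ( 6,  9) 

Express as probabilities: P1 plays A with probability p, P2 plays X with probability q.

p = 0.75, q = 0.3529

Work:
Find probabilities that make opponent indifferent:
P2 chooses q to make P1 indifferent between A and B
P1 chooses p to make P2 indifferent between X and Y
Mixed NE: P1 plays (A: 0.75, B: 0.25), P2 plays (X: 0.3529, Y: 0.6471)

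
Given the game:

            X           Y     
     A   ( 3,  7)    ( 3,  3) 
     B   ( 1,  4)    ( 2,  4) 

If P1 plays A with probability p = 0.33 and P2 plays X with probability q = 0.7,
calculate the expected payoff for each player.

E[P1] = 1.861, E[P2] = 4.594

Work:
E[P1] = p·q·π₁(A,X) + p·(1-q)·π₁(A,Y) + (1-p)·q·π₁(B,X) + (1-p)·(1-q)·π₁(B,Y)
= 0.33·0.7·3 + 0.33·0.3·3 + 0.67·0.7·1 + 0.67·0.3·2
= 1.861

E[P2] = 4.594 (similar calculation)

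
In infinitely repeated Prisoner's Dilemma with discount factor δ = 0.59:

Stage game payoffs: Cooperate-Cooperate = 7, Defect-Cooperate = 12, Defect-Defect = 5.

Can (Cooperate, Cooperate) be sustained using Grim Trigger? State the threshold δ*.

δ* = 0.7143; since δ = 0.59 < 0.7143, cooperation cannot be sustained

Work:
For Grim Trigger:
Cooperate forever: 7/(1-δ)
Defect then punished: 12 + 5·δ/(1-δ)
Need: 7/(1-δ) ≥ 12 + 5·δ/(1-δ)
Solving: δ ≥ (T-R)/(T-P) = (12-7)/(12-5) = 0.7143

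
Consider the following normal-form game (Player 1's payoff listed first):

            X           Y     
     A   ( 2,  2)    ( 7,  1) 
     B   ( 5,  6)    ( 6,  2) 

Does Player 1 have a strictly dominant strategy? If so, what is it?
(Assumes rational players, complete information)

No strictly dominant strategy exists for Player 1

Work:
A strategy strictly dominates another if it gives a strictly higher payoff against every opponent action. Compare each pair of P1's strategies column-by-column:
  A vs B: [2 vs 5, 7 vs 6] → A does not strictly dominate B (column X: 2 ≤ 5)
  B vs A: [5 vs 2, 6 vs 7] → B does not strictly dominate A (column Y: 6 ≤ 7)
No single strategy strictly dominates all others → no strictly dominant strategy.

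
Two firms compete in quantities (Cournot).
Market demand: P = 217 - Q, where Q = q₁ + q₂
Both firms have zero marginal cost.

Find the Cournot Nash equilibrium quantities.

q₁* = q₂* = 72.33; P* = 72.33

Work:
Profit: π_i = P·q_i = (a - q_i - q_j)·q_i
FOC: ∂π_i/∂q_i = a - 2q_i - q_j = 0
Reaction function: q_i = (217 - q_j)/2
Symmetry: q* = 217/3 = 72.33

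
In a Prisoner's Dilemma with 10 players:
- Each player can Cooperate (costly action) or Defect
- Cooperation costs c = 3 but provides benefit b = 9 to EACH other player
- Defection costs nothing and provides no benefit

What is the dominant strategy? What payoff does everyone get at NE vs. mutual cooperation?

Dominant: Defect; NE payoff = 0; Coop payoff = 78

Work:
Defect dominates (saves cost c = 3, benefit to others is external)
NE: All defect → everyone gets 0
If all cooperate: each receives (9)×9 - 3 = 78
Social dilemma: 78 > 0 but NE gives 0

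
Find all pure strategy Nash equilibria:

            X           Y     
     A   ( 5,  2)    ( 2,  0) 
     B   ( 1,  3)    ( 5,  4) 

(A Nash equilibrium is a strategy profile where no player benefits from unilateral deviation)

Nash equilibrium: (A, X), (B, Y)

Work:
Best responses:
  P1 vs X: payoffs [5, 1] → best response A (payoff 5)
  P1 vs Y: payoffs [2, 5] → best response B (payoff 5)
  P2 vs A: payoffs [2, 0] → best response X (payoff 2)
  P2 vs B: payoffs [3, 4] → best response Y (payoff 4)
Mutual best responses: (A,X), (B,Y) → Nash equilibria.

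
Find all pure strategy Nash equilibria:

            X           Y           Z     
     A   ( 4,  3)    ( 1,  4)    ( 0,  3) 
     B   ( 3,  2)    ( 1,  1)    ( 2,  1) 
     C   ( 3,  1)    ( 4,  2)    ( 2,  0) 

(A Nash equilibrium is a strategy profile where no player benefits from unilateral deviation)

Nash equilibrium: (C, Y)

Work:
Best responses:
  P1 vs X: payoffs [4, 3, 3] → best response A (payoff 4)
  P1 vs Y: payoffs [1, 1, 4] → best response C (payoff 4)
  P1 vs Z: payoffs [0, 2, 2] → best response B/C (payoff 2)
  P2 vs A: payoffs [3, 4, 3] → best response Y (payoff 4)
  P2 vs B: payoffs [2, 1, 1] → best response X (payoff 2)
  P2 vs C: payoffs [1, 2, 0] → best response Y (payoff 2)
Mutual best responses: (C,Y) → Nash equilibria.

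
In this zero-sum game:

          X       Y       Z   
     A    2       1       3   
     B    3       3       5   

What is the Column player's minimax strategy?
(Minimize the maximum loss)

Column should play X or Y (all achieve the minimum), value = 3

Work:
Column player minimizes Row's maximum payoff:
Column X: max payoff to Row = 3
Column Y: max payoff to Row = 3
Column Z: max payoff to Row = 5
Minimum is 3, achieved by columns X, Y (tied).
Each of X or Y is a minimax strategy.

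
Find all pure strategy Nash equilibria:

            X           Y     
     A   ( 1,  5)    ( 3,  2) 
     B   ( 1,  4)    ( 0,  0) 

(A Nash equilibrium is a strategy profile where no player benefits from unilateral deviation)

Nash equilibrium: (A, X), (B, X)

Work:
Best responses:
  P1 vs X: payoffs [1, 1] → best response A/B (payoff 1)
  P1 vs Y: payoffs [3, 0] → best response A (payoff 3)
  P2 vs A: payoffs [5, 2] → best response X (payoff 5)
  P2 vs B: payoffs [4, 0] → best response X (payoff 4)
Mutual best responses: (A,X), (B,X) → Nash equilibria.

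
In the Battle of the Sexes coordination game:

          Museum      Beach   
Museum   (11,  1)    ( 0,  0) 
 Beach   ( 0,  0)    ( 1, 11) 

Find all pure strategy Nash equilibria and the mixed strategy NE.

Pure NE: (Museum, Museum) and (Beach, Beach); Mixed NE: p = 0.9167, q = 0.0833

Work:
Check pure NE:
(Museum, Museum): (11, 1) - no unilateral deviation beneficial
(Beach, Beach): (1, 11) - no unilateral deviation beneficial
Mixed NE: P1 plays Museum with p = 0.9167, P2 plays Museum with q = 0.0833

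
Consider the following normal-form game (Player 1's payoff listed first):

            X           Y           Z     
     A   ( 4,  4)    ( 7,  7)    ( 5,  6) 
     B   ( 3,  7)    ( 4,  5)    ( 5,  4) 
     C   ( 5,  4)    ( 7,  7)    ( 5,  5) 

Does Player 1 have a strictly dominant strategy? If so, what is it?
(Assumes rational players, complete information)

No strictly dominant strategy exists for Player 1

Work:
A strategy strictly dominates another if it gives a strictly higher payoff against every opponent action. Compare each pair of P1's strategies column-by-column:
  A vs B: [4 vs 3, 7 vs 4, 5 vs 5] → A does not strictly dominate B (column Z: 5 ≤ 5)
  A vs C: [4 vs 5, 7 vs 7, 5 vs 5] → A does not strictly dominate C (column X: 4 ≤ 5)
  B vs A: [3 vs 4, 4 vs 7, 5 vs 5] → B does not strictly dominate A (column X: 3 ≤ 4)
  B vs C: [3 vs 5, 4 vs 7, 5 vs 5] → B does not strictly dominate C (column X: 3 ≤ 5)
  C vs A: [5 vs 4, 7 vs 7, 5 vs 5] → C does not strictly dominate A (column Y: 7 ≤ 7)
  C vs B: [5 vs 3, 7 vs 4, 5 vs 5] → C does not strictly dominate B (column Z: 5 ≤ 5)
No single strategy strictly dominates all others → no strictly dominant strategy.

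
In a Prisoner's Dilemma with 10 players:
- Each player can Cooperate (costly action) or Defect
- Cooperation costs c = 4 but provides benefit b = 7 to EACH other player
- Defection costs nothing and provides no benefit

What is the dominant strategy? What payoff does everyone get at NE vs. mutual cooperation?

Dominant: Defect; NE payoff = 0; Coop payoff = 59

Work:
Defect dominates (saves cost c = 4, benefit to others is external)
NE: All defect → everyone gets 0
If all cooperate: each receives (9)×7 - 4 = 59
Social dilemma: 59 > 0 but NE gives 0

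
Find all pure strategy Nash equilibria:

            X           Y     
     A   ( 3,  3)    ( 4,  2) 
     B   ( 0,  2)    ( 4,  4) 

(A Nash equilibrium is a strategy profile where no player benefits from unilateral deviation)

Nash equilibrium: (A, X), (B, Y)

Work:
Best responses:
  P1 vs X: payoffs [3, 0] → best response A (payoff 3)
  P1 vs Y: payoffs [4, 4] → best response A/B (payoff 4)
  P2 vs A: payoffs [3, 2] → best response X (payoff 3)
  P2 vs B: payoffs [2, 4] → best response Y (payoff 4)
Mutual best responses: (A,X), (B,Y) → Nash equilibria.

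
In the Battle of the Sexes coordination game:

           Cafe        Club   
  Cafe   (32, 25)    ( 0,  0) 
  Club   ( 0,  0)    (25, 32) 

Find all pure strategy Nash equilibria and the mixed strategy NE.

Pure NE: (Cafe, Cafe) and (Club, Club); Mixed NE: p = 0.5614, q = 0.4386

Work:
Check pure NE:
(Cafe, Cafe): (32, 25) - no unilateral deviation beneficial
(Club, Club): (25, 32) - no unilateral deviation beneficial
Mixed NE: P1 plays Cafe with p = 0.5614, P2 plays Cafe with q = 0.4386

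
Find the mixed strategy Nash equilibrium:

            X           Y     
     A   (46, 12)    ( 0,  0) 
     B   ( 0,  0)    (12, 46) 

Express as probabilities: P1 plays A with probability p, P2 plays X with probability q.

p = 0.7931, q = 0.2069

Work:
Find probabilities that make opponent indifferent:
P2 chooses q to make P1 indifferent between A and B
P1 chooses p to make P2 indifferent between X and Y
Mixed NE: P1 plays (A: 0.7931, B: 0.2069), P2 plays (X: 0.2069, Y: 0.7931)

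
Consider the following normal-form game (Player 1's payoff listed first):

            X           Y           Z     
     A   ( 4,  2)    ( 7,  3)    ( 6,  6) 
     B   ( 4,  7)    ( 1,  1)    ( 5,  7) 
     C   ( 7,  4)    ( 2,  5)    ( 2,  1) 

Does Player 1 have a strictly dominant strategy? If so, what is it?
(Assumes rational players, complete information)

No strictly dominant strategy exists for Player 1

Work:
A strategy strictly dominates another if it gives a strictly higher payoff against every opponent action. Compare each pair of P1's strategies column-by-column:
  A vs B: [4 vs 4, 7 vs 1, 6 vs 5] → A does not strictly dominate B (column X: 4 ≤ 4)
  A vs C: [4 vs 7, 7 vs 2, 6 vs 2] → A does not strictly dominate C (column X: 4 ≤ 7)
  B vs A: [4 vs 4, 1 vs 7, 5 vs 6] → B does not strictly dominate A (column X: 4 ≤ 4)
  B vs C: [4 vs 7, 1 vs 2, 5 vs 2] → B does not strictly dominate C (column X: 4 ≤ 7)
  C vs A: [7 vs 4, 2 vs 7, 2 vs 6] → C does not strictly dominate A (column Y: 2 ≤ 7)
  C vs B: [7 vs 4, 2 vs 1, 2 vs 5] → C does not strictly dominate B (column Z: 2 ≤ 5)
No single strategy strictly dominates all others → no strictly dominant strategy.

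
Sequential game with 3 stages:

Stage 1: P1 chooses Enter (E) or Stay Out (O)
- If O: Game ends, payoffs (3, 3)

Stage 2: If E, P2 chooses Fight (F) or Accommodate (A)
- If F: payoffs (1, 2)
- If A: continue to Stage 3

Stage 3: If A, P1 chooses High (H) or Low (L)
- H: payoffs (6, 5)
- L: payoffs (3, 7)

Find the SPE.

SPE: (E, A, H); Outcome (6, 5)

Work:
Stage 3: P1 chooses H (6 vs 3)
Stage 2: P2: F->2, A->5 (anticipating H). Choose A
Stage 1: P1: O->3, E->6 (anticipating A, H). Choose E
SPE path: E -> A -> H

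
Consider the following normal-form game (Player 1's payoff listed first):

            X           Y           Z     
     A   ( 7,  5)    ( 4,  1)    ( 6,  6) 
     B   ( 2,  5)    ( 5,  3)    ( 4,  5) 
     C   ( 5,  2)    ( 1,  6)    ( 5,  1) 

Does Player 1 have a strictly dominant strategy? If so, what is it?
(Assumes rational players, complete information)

No strictly dominant strategy exists for Player 1

Work:
A strategy strictly dominates another if it gives a strictly higher payoff against every opponent action. Compare each pair of P1's strategies column-by-column:
  A vs B: [7 vs 2, 4 vs 5, 6 vs 4] → A does not strictly dominate B (column Y: 4 ≤ 5)
  A vs C: [7 vs 5, 4 vs 1, 6 vs 5] → A strictly dominates C
  B vs A: [2 vs 7, 5 vs 4, 4 vs 6] → B does not strictly dominate A (column X: 2 ≤ 7)
  B vs C: [2 vs 5, 5 vs 1, 4 vs 5] → B does not strictly dominate C (column X: 2 ≤ 5)
  C vs A: [5 vs 7, 1 vs 4, 5 vs 6] → C does not strictly dominate A (column X: 5 ≤ 7)
  C vs B: [5 vs 2, 1 vs 5, 5 vs 4] → C does not strictly dominate B (column Y: 1 ≤ 5)
No single strategy strictly dominates all others → no strictly dominant strategy.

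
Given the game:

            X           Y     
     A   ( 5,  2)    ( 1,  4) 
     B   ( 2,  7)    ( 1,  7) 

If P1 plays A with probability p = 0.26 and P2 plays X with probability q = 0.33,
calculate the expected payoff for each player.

E[P1] = 1.5874, E[P2] = 6.0484

Work:
E[P1] = p·q·π₁(A,X) + p·(1-q)·π₁(A,Y) + (1-p)·q·π₁(B,X) + (1-p)·(1-q)·π₁(B,Y)
= 0.26·0.33·5 + 0.26·0.67·1 + 0.74·0.33·2 + 0.74·0.67·1
= 1.5874

E[P2] = 6.0484 (similar calculation)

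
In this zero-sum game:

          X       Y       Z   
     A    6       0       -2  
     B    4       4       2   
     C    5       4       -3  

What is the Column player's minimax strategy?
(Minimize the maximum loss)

Column should play Z, value = 2

Work:
Column player minimizes Row's maximum payoff:
Column X: max payoff to Row = 6
Column Y: max payoff to Row = 4
Column Z: max payoff to Row = 2
Minimum is 2, achieved by column Z.
Minimax strategy: Z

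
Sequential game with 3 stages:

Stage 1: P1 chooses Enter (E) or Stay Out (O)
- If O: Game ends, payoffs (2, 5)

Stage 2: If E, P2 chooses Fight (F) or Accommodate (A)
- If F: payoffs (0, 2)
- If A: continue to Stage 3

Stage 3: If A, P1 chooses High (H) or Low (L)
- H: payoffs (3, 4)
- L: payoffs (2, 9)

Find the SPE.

SPE: (E, A, H); Outcome (3, 4)

Work:
Stage 3: P1 chooses H (3 vs 2)
Stage 2: P2: F->2, A->4 (anticipating H). Choose A
Stage 1: P1: O->2, E->3 (anticipating A, H). Choose E
SPE path: E -> A -> H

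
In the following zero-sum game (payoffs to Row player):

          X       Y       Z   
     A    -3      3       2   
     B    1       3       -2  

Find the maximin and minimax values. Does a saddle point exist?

Maximin = -2, Minimax = 1, Saddle: False

Work:
Row minimums: [-3, -2] → maximin = -2
Column maximums: [1, 3, 2] → minimax = 1
No saddle point (maximin ≠ minimax). Mixed strategy needed.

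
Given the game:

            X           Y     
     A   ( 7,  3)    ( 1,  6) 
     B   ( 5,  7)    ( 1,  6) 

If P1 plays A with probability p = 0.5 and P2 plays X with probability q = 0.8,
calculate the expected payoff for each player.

E[P1] = 5.0, E[P2] = 5.2

Work:
E[P1] = p·q·π₁(A,X) + p·(1-q)·π₁(A,Y) + (1-p)·q·π₁(B,X) + (1-p)·(1-q)·π₁(B,Y)
= 0.5·0.8·7 + 0.5·0.2·1 + 0.5·0.8·5 + 0.5·0.2·1
= 5.0

E[P2] = 5.2 (similar calculation)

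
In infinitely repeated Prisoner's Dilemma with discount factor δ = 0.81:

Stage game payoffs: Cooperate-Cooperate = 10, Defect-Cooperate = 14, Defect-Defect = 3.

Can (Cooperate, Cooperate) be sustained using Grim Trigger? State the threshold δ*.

δ* = 0.3636; since δ = 0.81 ≥ 0.3636, cooperation can be sustained

Work:
For Grim Trigger:
Cooperate forever: 10/(1-δ)
Defect then punished: 14 + 3·δ/(1-δ)
Need: 10/(1-δ) ≥ 14 + 3·δ/(1-δ)
Solving: δ ≥ (T-R)/(T-P) = (14-10)/(14-3) = 0.3636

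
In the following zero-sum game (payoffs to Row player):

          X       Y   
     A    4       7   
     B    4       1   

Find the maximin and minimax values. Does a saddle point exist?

Maximin = 4, Minimax = 4, Saddle: True

Work:
Row minimums: [4, 1] → maximin = 4
Column maximums: [4, 7] → minimax = 4
Saddle point exists! Game value = 4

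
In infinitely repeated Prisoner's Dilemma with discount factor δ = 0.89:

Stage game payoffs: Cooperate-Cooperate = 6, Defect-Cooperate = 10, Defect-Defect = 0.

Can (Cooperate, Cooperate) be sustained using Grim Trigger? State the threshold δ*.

δ* = 0.4; since δ = 0.89 ≥ 0.4, cooperation can be sustained

Work:
For Grim Trigger:
Cooperate forever: 6/(1-δ)
Defect then punished: 10 + 0·δ/(1-δ)
Need: 6/(1-δ) ≥ 10 + 0·δ/(1-δ)
Solving: δ ≥ (T-R)/(T-P) = (10-6)/(10-0) = 0.4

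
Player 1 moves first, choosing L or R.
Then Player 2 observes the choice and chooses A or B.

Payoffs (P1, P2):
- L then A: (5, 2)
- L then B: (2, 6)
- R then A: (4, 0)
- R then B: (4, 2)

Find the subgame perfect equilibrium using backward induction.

P1 plays R, P2 plays B after L and B after R; Payoff (4, 2)

Work:
Backward induction:
After L: P2 chooses B → P1 gets 2
After R: P2 chooses B → P1 gets 4
P1 chooses R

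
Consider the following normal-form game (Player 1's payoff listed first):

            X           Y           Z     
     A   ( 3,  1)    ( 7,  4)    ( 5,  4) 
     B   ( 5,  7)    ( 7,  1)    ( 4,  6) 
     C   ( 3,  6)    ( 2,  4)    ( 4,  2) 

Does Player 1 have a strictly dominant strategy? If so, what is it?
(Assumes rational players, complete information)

No strictly dominant strategy exists for Player 1

Work:
A strategy strictly dominates another if it gives a strictly higher payoff against every opponent action. Compare each pair of P1's strategies column-by-column:
  A vs B: [3 vs 5, 7 vs 7, 5 vs 4] → A does not strictly dominate B (column X: 3 ≤ 5)
  A vs C: [3 vs 3, 7 vs 2, 5 vs 4] → A does not strictly dominate C (column X: 3 ≤ 3)
  B vs A: [5 vs 3, 7 vs 7, 4 vs 5] → B does not strictly dominate A (column Y: 7 ≤ 7)
  B vs C: [5 vs 3, 7 vs 2, 4 vs 4] → B does not strictly dominate C (column Z: 4 ≤ 4)
  C vs A: [3 vs 3, 2 vs 7, 4 vs 5] → C does not strictly dominate A (column X: 3 ≤ 3)
  C vs B: [3 vs 5, 2 vs 7, 4 vs 4] → C does not strictly dominate B (column X: 3 ≤ 5)
No single strategy strictly dominates all others → no strictly dominant strategy.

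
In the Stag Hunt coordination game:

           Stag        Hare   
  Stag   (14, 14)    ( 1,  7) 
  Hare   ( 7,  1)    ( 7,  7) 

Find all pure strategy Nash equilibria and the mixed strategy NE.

Pure NE: (Stag, Stag) and (Hare, Hare); Mixed NE: p = 0.4615, q = 0.4615

Work:
Check pure NE:
(Stag, Stag): (14, 14) - no unilateral deviation beneficial
(Hare, Hare): (7, 7) - no unilateral deviation beneficial
Mixed NE: P1 plays Stag with p = 0.4615, P2 plays Stag with q = 0.4615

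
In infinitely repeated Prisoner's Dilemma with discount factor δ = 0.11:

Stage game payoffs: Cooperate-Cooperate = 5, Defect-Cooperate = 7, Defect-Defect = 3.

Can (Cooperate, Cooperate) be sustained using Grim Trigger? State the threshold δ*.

δ* = 0.5; since δ = 0.11 < 0.5, cooperation cannot be sustained

Work:
For Grim Trigger:
Cooperate forever: 5/(1-δ)
Defect then punished: 7 + 3·δ/(1-δ)
Need: 5/(1-δ) ≥ 7 + 3·δ/(1-δ)
Solving: δ ≥ (T-R)/(T-P) = (7-5)/(7-3) = 0.5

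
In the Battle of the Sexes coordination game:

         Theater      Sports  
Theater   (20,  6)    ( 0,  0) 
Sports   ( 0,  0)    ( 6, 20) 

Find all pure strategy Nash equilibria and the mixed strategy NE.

Pure NE: (Theater, Theater) and (Sports, Sports); Mixed NE: p = 0.7692, q = 0.2308

Work:
Check pure NE:
(Theater, Theater): (20, 6) - no unilateral deviation beneficial
(Sports, Sports): (6, 20) - no unilateral deviation beneficial
Mixed NE: P1 plays Theater with p = 0.7692, P2 plays Theater with q = 0.2308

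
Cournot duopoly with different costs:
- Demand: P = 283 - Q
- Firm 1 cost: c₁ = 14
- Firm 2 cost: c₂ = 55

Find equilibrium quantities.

q₁* = 103.33, q₂* = 62.33

Work:
Reaction: q₁ = (283 - 14 - q₂)/2
Reaction: q₂ = (283 - 55 - q₁)/2
Solve simultaneously:
q₁* = (283 - 2×14 + 55)/3 = 103.33
q₂* = (283 - 2×55 + 14)/3 = 62.33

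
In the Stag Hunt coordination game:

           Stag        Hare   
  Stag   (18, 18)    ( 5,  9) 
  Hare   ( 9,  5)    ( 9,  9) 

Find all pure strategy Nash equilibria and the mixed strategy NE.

Pure NE: (Stag, Stag) and (Hare, Hare); Mixed NE: p = 0.3077, q = 0.3077

Work:
Check pure NE:
(Stag, Stag): (18, 18) - no unilateral deviation beneficial
(Hare, Hare): (9, 9) - no unilateral deviation beneficial
Mixed NE: P1 plays Stag with p = 0.3077, P2 plays Stag with q = 0.3077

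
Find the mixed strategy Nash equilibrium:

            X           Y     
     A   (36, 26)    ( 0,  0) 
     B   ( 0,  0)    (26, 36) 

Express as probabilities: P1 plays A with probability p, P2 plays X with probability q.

p = 0.5806, q = 0.4194

Work:
Find probabilities that make opponent indifferent:
P2 chooses q to make P1 indifferent between A and B
P1 chooses p to make P2 indifferent between X and Y
Mixed NE: P1 plays (A: 0.5806, B: 0.4194), P2 plays (X: 0.4194, Y: 0.5806)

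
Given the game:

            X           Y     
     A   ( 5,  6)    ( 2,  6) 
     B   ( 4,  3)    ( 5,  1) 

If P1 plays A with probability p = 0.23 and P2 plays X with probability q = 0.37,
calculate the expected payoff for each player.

E[P1] = 4.2804, E[P2] = 2.7198

Work:
E[P1] = p·q·π₁(A,X) + p·(1-q)·π₁(A,Y) + (1-p)·q·π₁(B,X) + (1-p)·(1-q)·π₁(B,Y)
= 0.23·0.37·5 + 0.23·0.63·2 + 0.77·0.37·4 + 0.77·0.63·5
= 4.2804

E[P2] = 2.7198 (similar calculation)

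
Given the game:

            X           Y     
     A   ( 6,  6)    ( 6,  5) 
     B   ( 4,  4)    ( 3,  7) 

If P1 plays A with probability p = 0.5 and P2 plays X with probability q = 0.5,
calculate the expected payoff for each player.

E[P1] = 4.75, E[P2] = 5.5

Work:
E[P1] = p·q·π₁(A,X) + p·(1-q)·π₁(A,Y) + (1-p)·q·π₁(B,X) + (1-p)·(1-q)·π₁(B,Y)
= 0.5·0.5·6 + 0.5·0.5·6 + 0.5·0.5·4 + 0.5·0.5·3
= 4.75

E[P2] = 5.5 (similar calculation)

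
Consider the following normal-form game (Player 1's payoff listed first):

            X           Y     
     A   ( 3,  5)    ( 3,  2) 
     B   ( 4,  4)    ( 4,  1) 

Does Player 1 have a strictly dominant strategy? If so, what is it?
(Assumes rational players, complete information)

Yes, Player 1's strictly dominant strategy is B

Work:
A strategy strictly dominates another if it gives a strictly higher payoff against every opponent action. Compare each pair of P1's strategies column-by-column:
  A vs B: [3 vs 4, 3 vs 4] → A does not strictly dominate B (column X: 3 ≤ 4)
  B vs A: [4 vs 3, 4 vs 3] → B strictly dominates A
B strictly dominates every other strategy → strictly dominant.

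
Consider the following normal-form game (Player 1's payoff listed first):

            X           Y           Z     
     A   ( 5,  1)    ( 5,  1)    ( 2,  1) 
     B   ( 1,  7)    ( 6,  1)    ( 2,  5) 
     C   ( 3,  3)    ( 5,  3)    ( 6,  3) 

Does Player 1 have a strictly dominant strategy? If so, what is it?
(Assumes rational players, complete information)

No strictly dominant strategy exists for Player 1

Work:
A strategy strictly dominates another if it gives a strictly higher payoff against every opponent action. Compare each pair of P1's strategies column-by-column:
  A vs B: [5 vs 1, 5 vs 6, 2 vs 2] → A does not strictly dominate B (column Y: 5 ≤ 6)
  A vs C: [5 vs 3, 5 vs 5, 2 vs 6] → A does not strictly dominate C (column Y: 5 ≤ 5)
  B vs A: [1 vs 5, 6 vs 5, 2 vs 2] → B does not strictly dominate A (column X: 1 ≤ 5)
  B vs C: [1 vs 3, 6 vs 5, 2 vs 6] → B does not strictly dominate C (column X: 1 ≤ 3)
  C vs A: [3 vs 5, 5 vs 5, 6 vs 2] → C does not strictly dominate A (column X: 3 ≤ 5)
  C vs B: [3 vs 1, 5 vs 6, 6 vs 2] → C does not strictly dominate B (column Y: 5 ≤ 6)
No single strategy strictly dominates all others → no strictly dominant strategy.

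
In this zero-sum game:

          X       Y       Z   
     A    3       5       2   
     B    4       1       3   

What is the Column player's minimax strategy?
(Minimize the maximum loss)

Column should play Z, value = 3

Work:
Column player minimizes Row's maximum payoff:
Column X: max payoff to Row = 4
Column Y: max payoff to Row = 5
Column Z: max payoff to Row = 3
Minimum is 3, achieved by column Z.
Minimax strategy: Z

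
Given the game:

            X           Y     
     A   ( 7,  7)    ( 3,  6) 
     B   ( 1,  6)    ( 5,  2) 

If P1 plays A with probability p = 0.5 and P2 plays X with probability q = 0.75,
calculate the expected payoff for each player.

E[P1] = 4.0, E[P2] = 5.875

Work:
E[P1] = p·q·π₁(A,X) + p·(1-q)·π₁(A,Y) + (1-p)·q·π₁(B,X) + (1-p)·(1-q)·π₁(B,Y)
= 0.5·0.75·7 + 0.5·0.25·3 + 0.5·0.75·1 + 0.5·0.25·5
= 4.0

E[P2] = 5.875 (similar calculation)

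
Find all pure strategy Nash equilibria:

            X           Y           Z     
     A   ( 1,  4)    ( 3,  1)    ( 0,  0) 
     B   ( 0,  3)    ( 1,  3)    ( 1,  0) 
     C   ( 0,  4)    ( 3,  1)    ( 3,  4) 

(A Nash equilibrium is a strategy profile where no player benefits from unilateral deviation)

Nash equilibrium: (A, X), (C, Z)

Work:
Best responses:
  P1 vs X: payoffs [1, 0, 0] → best response A (payoff 1)
  P1 vs Y: payoffs [3, 1, 3] → best response A/C (payoff 3)
  P1 vs Z: payoffs [0, 1, 3] → best response C (payoff 3)
  P2 vs A: payoffs [4, 1, 0] → best response X (payoff 4)
  P2 vs B: payoffs [3, 3, 0] → best response X/Y (payoff 3)
  P2 vs C: payoffs [4, 1, 4] → best response X/Z (payoff 4)
Mutual best responses: (A,X), (C,Z) → Nash equilibria.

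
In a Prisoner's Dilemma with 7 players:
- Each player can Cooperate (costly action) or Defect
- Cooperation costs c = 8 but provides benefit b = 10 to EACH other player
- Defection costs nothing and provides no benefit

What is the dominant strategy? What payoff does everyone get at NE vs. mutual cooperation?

Dominant: Defect; NE payoff = 0; Coop payoff = 52

Work:
Defect dominates (saves cost c = 8, benefit to others is external)
NE: All defect → everyone gets 0
If all cooperate: each receives (6)×10 - 8 = 52
Social dilemma: 52 > 0 but NE gives 0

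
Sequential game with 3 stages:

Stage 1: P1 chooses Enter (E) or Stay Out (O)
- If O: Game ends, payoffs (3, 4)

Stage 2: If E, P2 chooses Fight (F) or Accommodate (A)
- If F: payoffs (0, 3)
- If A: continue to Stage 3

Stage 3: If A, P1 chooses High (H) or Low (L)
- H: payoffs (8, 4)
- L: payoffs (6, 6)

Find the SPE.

SPE: (E, A, H); Outcome (8, 4)

Work:
Stage 3: P1 chooses H (8 vs 6)
Stage 2: P2: F->3, A->4 (anticipating H). Choose A
Stage 1: P1: O->3, E->8 (anticipating A, H). Choose E
SPE path: E -> A -> H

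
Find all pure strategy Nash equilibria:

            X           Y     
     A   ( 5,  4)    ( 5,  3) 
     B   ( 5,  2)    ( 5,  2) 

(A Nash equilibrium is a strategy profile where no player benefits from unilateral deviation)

Nash equilibrium: (A, X), (B, X), (B, Y)

Work:
Best responses:
  P1 vs X: payoffs [5, 5] → best response A/B (payoff 5)
  P1 vs Y: payoffs [5, 5] → best response A/B (payoff 5)
  P2 vs A: payoffs [4, 3] → best response X (payoff 4)
  P2 vs B: payoffs [2, 2] → best response X/Y (payoff 2)
Mutual best responses: (A,X), (B,X), (B,Y) → Nash equilibria.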